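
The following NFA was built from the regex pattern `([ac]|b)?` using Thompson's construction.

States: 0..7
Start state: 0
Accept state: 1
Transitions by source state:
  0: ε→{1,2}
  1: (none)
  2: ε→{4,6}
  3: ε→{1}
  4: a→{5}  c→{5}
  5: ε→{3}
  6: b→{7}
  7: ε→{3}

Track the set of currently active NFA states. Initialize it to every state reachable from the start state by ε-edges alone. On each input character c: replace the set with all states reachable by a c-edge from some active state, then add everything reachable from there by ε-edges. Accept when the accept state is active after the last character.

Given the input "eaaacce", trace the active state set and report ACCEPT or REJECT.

start: ε-closure({0}) = {0,1,2,4,6}
'e' @ 1: {}  — dead — no transitions
rest 'aaacce' ignored (set empty)
after full input: {}  (accept=1 not in)

Answer: REJECT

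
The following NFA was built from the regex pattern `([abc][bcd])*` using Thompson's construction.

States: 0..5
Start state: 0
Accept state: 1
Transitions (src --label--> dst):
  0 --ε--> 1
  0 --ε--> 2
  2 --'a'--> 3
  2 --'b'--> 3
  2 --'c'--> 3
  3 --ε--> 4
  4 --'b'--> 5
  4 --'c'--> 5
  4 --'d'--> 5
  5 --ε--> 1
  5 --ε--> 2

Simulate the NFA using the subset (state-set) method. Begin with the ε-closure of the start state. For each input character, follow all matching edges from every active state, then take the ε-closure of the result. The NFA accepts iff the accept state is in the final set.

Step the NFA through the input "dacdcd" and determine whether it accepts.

S₀ = ε-closure({0}) = {0,1,2}
'd' @ 1: {}  — dead — no transitions
rest 'acdcd' ignored (set empty)
after full input: {}  (accept=1 not in)

Answer: REJECT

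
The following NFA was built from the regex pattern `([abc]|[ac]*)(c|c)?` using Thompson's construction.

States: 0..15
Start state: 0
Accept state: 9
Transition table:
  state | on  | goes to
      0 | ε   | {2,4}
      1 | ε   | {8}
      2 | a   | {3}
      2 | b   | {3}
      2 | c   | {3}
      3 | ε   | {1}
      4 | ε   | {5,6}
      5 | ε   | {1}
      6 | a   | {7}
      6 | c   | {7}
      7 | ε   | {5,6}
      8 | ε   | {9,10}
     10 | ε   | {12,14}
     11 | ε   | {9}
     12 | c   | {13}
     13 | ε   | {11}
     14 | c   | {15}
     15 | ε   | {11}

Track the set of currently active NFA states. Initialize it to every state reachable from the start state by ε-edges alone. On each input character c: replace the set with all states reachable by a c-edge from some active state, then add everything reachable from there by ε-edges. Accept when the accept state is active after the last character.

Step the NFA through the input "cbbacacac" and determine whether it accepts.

start: ε-closure({0}) = {0,1,2,4,5,6,8,9,10,12,14}
'c' @ 1: {1,3,5,6,7,8,9,10,11,12,13,14,15}  [accepting]
'b' @ 2: {}  — no active states
rest 'bacacac' ignored (set empty)
final: {}; accept 9 not in set

Answer: REJECT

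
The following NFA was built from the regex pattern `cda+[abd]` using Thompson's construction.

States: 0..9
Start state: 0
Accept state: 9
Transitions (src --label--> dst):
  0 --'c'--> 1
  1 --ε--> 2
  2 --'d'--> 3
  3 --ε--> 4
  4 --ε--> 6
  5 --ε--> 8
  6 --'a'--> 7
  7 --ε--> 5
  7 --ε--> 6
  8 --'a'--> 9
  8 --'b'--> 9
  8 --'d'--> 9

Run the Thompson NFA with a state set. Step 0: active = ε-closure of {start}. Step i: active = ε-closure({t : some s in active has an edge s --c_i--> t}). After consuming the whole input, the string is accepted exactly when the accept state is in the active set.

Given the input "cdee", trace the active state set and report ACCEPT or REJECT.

S₀ = ε-closure({0}) = {0}
'c' @ 1: {1,2}
'd' @ 2: {3,4,6}
'e' @ 3: {}  — no active states
rest 'e' ignored (set empty)
end set {} — state 9 not in

Answer: REJECT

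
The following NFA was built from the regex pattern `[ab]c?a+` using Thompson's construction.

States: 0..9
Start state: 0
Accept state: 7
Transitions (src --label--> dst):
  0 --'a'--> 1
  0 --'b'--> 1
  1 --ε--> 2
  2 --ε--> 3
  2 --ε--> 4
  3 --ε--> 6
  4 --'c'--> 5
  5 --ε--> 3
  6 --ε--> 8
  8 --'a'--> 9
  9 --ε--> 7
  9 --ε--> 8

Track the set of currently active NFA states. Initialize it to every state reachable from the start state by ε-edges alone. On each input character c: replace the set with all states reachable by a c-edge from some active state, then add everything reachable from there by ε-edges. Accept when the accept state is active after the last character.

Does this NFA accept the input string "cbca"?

Answer: REJECT

Trace:
start: ε-closure({0}) = {0}
'c' @ 1: {}  — dead — no transitions
rest 'bca' ignored (set empty)
final: {}; accept 7 not in set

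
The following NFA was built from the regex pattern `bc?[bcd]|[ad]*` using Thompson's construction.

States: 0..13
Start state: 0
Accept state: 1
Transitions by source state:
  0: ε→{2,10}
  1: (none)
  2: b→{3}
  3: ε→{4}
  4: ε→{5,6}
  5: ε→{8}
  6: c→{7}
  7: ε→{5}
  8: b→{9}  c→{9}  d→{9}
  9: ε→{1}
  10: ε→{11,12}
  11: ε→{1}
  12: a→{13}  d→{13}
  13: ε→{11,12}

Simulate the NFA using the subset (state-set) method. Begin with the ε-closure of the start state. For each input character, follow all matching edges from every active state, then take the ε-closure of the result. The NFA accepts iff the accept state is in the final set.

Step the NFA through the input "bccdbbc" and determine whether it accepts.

S₀ = ε-closure({0}) = {0,1,2,10,11,12}
'b' @ 1: {3,4,5,6,8}
'c' @ 2: {1,5,7,8,9}  (accept∈set)
'c' @ 3: {1,9}  (accept∈set)
'd' @ 4: {}  — dead — no transitions
rest 'bbc' ignored (set empty)
end set {} — state 1 not in

Answer: REJECT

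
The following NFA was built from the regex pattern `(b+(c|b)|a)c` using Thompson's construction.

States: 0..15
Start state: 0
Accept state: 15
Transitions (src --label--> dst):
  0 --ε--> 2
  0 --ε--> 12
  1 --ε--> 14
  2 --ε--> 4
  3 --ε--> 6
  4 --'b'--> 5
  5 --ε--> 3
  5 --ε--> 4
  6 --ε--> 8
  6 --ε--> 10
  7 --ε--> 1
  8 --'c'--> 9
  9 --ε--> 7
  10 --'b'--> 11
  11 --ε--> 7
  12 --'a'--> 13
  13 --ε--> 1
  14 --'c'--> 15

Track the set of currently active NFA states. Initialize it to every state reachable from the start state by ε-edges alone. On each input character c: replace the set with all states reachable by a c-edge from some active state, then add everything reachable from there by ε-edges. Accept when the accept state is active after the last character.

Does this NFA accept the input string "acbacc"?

S₀ = ε-closure({0}) = {0,2,4,12}
'a' @ 1: {1,13,14}
'c' @ 2: {15}  [accepting]
'b' @ 3: {}  — dead — no transitions
rest 'acc' ignored (set empty)
final: {}; accept 15 not in set

Answer: REJECT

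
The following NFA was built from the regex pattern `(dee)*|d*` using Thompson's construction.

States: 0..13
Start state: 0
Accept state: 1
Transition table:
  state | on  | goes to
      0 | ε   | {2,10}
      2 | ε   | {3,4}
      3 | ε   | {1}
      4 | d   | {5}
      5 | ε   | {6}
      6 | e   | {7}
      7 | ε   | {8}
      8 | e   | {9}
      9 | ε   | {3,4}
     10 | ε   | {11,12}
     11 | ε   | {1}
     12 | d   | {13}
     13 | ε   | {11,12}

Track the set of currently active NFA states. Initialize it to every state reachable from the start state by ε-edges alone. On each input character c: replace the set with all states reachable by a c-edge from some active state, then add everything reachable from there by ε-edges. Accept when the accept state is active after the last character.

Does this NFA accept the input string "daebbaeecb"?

Answer: REJECT

Steps:
S₀ = ε-closure({0}) = {0,1,2,3,4,10,11,12}
'd' @ 1: {1,5,6,11,12,13}  [accepting]
'a' @ 2: {}  — no active states
rest 'ebbaeecb' ignored (set empty)
after full input: {}  (accept=1 not in)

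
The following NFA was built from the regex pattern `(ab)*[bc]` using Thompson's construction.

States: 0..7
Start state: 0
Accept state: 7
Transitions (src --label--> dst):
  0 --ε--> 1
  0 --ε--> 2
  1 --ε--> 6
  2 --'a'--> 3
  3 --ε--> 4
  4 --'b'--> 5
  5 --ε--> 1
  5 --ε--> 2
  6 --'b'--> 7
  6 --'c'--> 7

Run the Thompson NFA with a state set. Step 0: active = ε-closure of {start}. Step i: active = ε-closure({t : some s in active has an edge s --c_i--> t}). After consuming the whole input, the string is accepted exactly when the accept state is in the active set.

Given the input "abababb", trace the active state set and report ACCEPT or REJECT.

Answer: ACCEPT

Steps:
S₀ = ε-closure({0}) = {0,1,2,6}
'a' @ 1: {3,4}
'b' @ 2: {1,2,5,6}
'a' @ 3: {3,4}
'b' @ 4: {1,2,5,6}
'a' @ 5: {3,4}
'b' @ 6: {1,2,5,6}
'b' @ 7: {7}  ✓accept
final: {7}; accept 7 in set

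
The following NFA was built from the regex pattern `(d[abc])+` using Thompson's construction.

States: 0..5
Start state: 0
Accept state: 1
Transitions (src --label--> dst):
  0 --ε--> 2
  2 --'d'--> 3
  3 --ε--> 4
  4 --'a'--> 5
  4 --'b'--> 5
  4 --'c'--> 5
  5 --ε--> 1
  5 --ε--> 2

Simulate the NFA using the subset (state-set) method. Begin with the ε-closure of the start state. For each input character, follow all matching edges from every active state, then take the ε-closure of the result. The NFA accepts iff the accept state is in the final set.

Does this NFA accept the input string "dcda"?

Answer: ACCEPT

Derivation:
start: ε-closure({0}) = {0,2}
'd' @ 1: {3,4}
'c' @ 2: {1,2,5}  (accept∈set)
'd' @ 3: {3,4}
'a' @ 4: {1,2,5}  (accept∈set)
final: {1,2,5}; accept 1 in set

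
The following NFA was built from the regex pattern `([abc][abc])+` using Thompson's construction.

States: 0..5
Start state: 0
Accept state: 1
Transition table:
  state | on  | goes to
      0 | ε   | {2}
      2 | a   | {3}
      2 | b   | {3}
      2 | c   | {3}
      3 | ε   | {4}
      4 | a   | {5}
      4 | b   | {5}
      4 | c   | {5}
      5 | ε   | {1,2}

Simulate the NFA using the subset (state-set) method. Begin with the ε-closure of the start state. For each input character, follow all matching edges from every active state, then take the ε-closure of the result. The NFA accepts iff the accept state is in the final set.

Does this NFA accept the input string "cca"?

Answer: REJECT

Derivation:
initial (ε-close {0}): {0,2}
'c' @ 1: {3,4}
'c' @ 2: {1,2,5}  [accepting]
'a' @ 3: {3,4}
end set {3,4} — state 1 not in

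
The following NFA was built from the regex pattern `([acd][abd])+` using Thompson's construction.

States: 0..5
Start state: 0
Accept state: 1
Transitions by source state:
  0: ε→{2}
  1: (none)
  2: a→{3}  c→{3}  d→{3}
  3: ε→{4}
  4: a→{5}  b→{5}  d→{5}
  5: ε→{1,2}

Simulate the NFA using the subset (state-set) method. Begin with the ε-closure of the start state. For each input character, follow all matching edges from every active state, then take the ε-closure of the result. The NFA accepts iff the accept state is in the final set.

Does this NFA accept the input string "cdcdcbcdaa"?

initial (ε-close {0}): {0,2}
'c' @ 1: {3,4}
'd' @ 2: {1,2,5}  ✓accept
'c' @ 3: {3,4}
'd' @ 4: {1,2,5}  ✓accept
'c' @ 5: {3,4}
'b' @ 6: {1,2,5}  ✓accept
'c' @ 7: {3,4}
'd' @ 8: {1,2,5}  ✓accept
'a' @ 9: {3,4}
'a' @ 10: {1,2,5}  ✓accept
end set {1,2,5} — state 1 in

Answer: ACCEPT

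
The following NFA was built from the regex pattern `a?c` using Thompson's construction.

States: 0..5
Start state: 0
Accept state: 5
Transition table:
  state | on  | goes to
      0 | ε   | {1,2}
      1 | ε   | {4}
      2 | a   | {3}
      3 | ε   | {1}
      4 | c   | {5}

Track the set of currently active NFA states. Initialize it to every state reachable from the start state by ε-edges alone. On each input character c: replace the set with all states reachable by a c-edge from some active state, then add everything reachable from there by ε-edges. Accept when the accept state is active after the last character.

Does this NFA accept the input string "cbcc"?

Answer: REJECT

Trace:
start: ε-closure({0}) = {0,1,2,4}
'c' @ 1: {5}  [accepting]
'b' @ 2: {}  — no active states
rest 'cc' ignored (set empty)
after full input: {}  (accept=5 not in)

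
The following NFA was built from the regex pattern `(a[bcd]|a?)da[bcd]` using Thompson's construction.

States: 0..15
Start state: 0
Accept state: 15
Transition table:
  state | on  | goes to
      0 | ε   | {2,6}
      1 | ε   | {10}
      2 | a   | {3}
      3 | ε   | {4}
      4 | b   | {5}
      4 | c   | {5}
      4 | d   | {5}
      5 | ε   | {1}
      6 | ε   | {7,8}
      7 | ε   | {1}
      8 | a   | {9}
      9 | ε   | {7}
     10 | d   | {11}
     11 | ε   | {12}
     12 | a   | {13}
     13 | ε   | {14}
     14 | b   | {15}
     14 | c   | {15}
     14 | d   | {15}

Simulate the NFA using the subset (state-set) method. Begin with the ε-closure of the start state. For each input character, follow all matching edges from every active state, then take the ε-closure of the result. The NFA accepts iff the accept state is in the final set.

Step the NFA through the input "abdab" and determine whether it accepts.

S₀ = ε-closure({0}) = {0,1,2,6,7,8,10}
'a' @ 1: {1,3,4,7,9,10}
'b' @ 2: {1,5,10}
'd' @ 3: {11,12}
'a' @ 4: {13,14}
'b' @ 5: {15}  ✓accept
after full input: {15}  (accept=15 in)

Answer: ACCEPT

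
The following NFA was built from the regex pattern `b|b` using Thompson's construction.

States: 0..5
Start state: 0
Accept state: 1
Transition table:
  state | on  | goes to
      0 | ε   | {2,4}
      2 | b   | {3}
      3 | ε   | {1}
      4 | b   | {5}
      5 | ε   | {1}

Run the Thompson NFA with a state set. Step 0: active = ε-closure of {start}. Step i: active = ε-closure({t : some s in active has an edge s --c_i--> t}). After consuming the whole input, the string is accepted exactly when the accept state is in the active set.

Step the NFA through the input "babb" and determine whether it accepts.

S₀ = ε-closure({0}) = {0,2,4}
'b' @ 1: {1,3,5}  [accepting]
'a' @ 2: {}  — dead — no transitions
rest 'bb' ignored (set empty)
end set {} — state 1 not in

Answer: REJECT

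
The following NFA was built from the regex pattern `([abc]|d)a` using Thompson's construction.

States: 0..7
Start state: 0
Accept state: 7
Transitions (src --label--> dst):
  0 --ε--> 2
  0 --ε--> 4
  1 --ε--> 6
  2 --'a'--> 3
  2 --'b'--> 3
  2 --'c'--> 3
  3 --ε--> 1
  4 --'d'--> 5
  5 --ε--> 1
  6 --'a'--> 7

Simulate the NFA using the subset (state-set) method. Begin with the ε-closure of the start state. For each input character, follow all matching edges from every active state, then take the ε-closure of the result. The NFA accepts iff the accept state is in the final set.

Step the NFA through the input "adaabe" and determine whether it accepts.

start: ε-closure({0}) = {0,2,4}
'a' @ 1: {1,3,6}
'd' @ 2: {}  — dead — no transitions
rest 'aabe' ignored (set empty)
end set {} — state 7 not in

Answer: REJECT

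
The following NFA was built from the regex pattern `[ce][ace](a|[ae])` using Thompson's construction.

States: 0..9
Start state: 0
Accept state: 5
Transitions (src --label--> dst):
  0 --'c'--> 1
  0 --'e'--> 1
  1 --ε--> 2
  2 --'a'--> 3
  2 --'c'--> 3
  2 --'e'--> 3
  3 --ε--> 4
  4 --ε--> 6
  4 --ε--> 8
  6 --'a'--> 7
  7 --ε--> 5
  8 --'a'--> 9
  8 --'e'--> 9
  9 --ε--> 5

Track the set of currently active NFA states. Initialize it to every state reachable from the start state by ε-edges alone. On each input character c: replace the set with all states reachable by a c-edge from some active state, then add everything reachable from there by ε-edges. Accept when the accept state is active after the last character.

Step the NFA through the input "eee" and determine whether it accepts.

Answer: ACCEPT

Trace:
start: ε-closure({0}) = {0}
'e' @ 1: {1,2}
'e' @ 2: {3,4,6,8}
'e' @ 3: {5,9}  ✓accept
end set {5,9} — state 5 in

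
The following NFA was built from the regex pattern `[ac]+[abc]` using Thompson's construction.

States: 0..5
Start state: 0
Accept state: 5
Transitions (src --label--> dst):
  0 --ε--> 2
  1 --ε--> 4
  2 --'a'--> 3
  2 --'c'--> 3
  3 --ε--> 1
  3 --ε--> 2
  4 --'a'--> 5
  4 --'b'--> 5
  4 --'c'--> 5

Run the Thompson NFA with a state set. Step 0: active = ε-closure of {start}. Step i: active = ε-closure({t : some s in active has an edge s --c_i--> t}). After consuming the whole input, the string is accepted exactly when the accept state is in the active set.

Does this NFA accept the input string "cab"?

initial (ε-close {0}): {0,2}
'c' @ 1: {1,2,3,4}
'a' @ 2: {1,2,3,4,5}  ✓accept
'b' @ 3: {5}  ✓accept
after full input: {5}  (accept=5 in)

Answer: ACCEPT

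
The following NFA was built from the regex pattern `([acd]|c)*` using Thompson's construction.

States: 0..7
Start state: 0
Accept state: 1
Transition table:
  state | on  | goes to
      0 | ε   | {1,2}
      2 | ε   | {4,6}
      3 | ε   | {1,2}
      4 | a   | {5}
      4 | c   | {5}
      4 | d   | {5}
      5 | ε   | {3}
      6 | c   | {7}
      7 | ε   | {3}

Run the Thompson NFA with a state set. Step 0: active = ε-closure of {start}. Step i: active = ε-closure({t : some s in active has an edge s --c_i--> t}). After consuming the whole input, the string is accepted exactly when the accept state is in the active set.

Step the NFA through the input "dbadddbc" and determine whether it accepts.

Answer: REJECT

Derivation:
start: ε-closure({0}) = {0,1,2,4,6}
'd' @ 1: {1,2,3,4,5,6}  [accepting]
'b' @ 2: {}  — dead — no transitions
rest 'adddbc' ignored (set empty)
final: {}; accept 1 not in set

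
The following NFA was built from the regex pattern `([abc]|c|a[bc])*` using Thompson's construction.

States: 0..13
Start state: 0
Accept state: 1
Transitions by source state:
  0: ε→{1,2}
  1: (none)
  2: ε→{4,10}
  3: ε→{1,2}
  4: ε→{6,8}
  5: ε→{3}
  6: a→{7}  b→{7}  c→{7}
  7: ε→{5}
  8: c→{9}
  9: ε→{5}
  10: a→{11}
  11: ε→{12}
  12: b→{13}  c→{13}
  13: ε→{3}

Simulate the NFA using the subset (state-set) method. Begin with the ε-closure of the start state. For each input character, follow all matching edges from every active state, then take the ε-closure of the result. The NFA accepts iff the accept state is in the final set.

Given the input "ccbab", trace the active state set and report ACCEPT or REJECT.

Answer: ACCEPT

Trace:
S₀ = ε-closure({0}) = {0,1,2,4,6,8,10}
'c' @ 1: {1,2,3,4,5,6,7,8,9,10}  ✓accept
'c' @ 2: {1,2,3,4,5,6,7,8,9,10}  ✓accept
'b' @ 3: {1,2,3,4,5,6,7,8,10}  ✓accept
'a' @ 4: {1,2,3,4,5,6,7,8,10,11,12}  ✓accept
'b' @ 5: {1,2,3,4,5,6,7,8,10,13}  ✓accept
after full input: {1,2,3,4,5,6,7,8,10,13}  (accept=1 in)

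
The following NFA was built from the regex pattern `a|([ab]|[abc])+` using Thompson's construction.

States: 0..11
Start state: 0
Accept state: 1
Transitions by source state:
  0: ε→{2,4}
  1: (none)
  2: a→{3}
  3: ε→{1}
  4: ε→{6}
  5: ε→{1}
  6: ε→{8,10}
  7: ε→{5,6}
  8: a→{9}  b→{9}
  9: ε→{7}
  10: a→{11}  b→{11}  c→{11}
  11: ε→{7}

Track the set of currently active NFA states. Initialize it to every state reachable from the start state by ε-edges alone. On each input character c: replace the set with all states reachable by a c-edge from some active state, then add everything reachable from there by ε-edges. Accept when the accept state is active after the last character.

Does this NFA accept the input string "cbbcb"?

Answer: ACCEPT

Trace:
start: ε-closure({0}) = {0,2,4,6,8,10}
'c' @ 1: {1,5,6,7,8,10,11}  (accept∈set)
'b' @ 2: {1,5,6,7,8,9,10,11}  (accept∈set)
'b' @ 3: {1,5,6,7,8,9,10,11}  (accept∈set)
'c' @ 4: {1,5,6,7,8,10,11}  (accept∈set)
'b' @ 5: {1,5,6,7,8,9,10,11}  (accept∈set)
final: {1,5,6,7,8,9,10,11}; accept 1 in set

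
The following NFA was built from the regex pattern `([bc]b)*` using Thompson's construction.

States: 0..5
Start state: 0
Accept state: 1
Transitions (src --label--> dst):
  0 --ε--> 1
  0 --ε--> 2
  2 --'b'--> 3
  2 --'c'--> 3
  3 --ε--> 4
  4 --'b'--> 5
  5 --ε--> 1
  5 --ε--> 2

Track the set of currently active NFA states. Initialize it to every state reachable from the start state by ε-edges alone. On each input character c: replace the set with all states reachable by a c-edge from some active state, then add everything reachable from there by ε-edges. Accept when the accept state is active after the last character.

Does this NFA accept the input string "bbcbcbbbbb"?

S₀ = ε-closure({0}) = {0,1,2}
'b' @ 1: {3,4}
'b' @ 2: {1,2,5}  (accept∈set)
'c' @ 3: {3,4}
'b' @ 4: {1,2,5}  (accept∈set)
'c' @ 5: {3,4}
'b' @ 6: {1,2,5}  (accept∈set)
'b' @ 7: {3,4}
'b' @ 8: {1,2,5}  (accept∈set)
'b' @ 9: {3,4}
'b' @ 10: {1,2,5}  (accept∈set)
end set {1,2,5} — state 1 in

Answer: ACCEPT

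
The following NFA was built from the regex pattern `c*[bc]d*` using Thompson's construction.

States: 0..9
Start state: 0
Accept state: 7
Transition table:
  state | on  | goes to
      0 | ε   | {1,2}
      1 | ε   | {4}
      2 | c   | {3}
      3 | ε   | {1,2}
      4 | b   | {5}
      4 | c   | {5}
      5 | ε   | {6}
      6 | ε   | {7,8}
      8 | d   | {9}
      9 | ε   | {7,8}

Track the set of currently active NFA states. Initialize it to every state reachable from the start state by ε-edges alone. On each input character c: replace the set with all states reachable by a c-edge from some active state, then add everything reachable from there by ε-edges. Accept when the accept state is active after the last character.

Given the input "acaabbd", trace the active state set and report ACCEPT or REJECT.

Answer: REJECT

Steps:
S₀ = ε-closure({0}) = {0,1,2,4}
'a' @ 1: {}  — dead — no transitions
rest 'caabbd' ignored (set empty)
final: {}; accept 7 not in set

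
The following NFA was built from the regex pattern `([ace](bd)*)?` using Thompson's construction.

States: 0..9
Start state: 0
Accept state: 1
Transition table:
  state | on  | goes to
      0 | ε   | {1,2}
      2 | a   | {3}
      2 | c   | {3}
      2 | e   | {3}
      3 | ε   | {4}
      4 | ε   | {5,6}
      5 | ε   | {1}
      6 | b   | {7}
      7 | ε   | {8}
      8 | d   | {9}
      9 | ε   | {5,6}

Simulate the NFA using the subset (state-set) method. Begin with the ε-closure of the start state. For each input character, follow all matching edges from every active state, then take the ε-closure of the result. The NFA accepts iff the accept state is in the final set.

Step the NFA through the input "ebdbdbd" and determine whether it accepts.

start: ε-closure({0}) = {0,1,2}
'e' @ 1: {1,3,4,5,6}  ✓accept
'b' @ 2: {7,8}
'd' @ 3: {1,5,6,9}  ✓accept
'b' @ 4: {7,8}
'd' @ 5: {1,5,6,9}  ✓accept
'b' @ 6: {7,8}
'd' @ 7: {1,5,6,9}  ✓accept
after full input: {1,5,6,9}  (accept=1 in)

Answer: ACCEPT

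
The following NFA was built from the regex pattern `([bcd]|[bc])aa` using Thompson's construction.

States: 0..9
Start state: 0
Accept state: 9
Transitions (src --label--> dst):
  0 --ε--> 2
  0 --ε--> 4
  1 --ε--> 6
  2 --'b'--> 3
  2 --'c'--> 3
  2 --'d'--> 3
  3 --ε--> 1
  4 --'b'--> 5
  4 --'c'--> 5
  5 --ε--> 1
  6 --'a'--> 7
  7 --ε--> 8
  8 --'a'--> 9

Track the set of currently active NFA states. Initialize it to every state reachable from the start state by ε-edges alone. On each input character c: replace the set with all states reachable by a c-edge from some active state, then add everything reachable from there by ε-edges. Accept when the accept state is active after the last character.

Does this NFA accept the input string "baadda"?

Answer: REJECT

Derivation:
S₀ = ε-closure({0}) = {0,2,4}
'b' @ 1: {1,3,5,6}
'a' @ 2: {7,8}
'a' @ 3: {9}  [accepting]
'd' @ 4: {}  — state set empty
rest 'da' ignored (set empty)
after full input: {}  (accept=9 not in)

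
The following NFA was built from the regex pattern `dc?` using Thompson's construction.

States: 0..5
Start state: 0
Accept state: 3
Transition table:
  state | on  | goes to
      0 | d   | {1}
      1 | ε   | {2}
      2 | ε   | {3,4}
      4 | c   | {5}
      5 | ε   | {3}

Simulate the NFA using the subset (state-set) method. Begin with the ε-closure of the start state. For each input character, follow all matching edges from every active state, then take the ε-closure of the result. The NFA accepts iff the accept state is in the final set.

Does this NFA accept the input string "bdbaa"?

Answer: REJECT

Trace:
S₀ = ε-closure({0}) = {0}
'b' @ 1: {}  — no active states
rest 'dbaa' ignored (set empty)
end set {} — state 3 not in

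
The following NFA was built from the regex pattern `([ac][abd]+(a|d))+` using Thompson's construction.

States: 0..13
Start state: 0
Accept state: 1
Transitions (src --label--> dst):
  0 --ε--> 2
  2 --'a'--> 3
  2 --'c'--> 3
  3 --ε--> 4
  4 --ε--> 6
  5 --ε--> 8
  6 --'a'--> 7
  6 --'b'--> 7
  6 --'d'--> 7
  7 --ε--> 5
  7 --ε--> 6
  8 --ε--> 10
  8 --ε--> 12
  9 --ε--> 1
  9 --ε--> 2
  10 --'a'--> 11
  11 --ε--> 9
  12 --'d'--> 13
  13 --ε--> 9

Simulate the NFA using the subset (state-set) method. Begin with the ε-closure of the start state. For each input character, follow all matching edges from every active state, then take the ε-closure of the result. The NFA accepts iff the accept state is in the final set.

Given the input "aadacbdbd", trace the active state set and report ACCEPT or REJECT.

S₀ = ε-closure({0}) = {0,2}
'a' @ 1: {3,4,6}
'a' @ 2: {5,6,7,8,10,12}
'd' @ 3: {1,2,5,6,7,8,9,10,12,13}  ✓accept
'a' @ 4: {1,2,3,4,5,6,7,8,9,10,11,12}  ✓accept
'c' @ 5: {3,4,6}
'b' @ 6: {5,6,7,8,10,12}
'd' @ 7: {1,2,5,6,7,8,9,10,12,13}  ✓accept
'b' @ 8: {5,6,7,8,10,12}
'd' @ 9: {1,2,5,6,7,8,9,10,12,13}  ✓accept
end set {1,2,5,6,7,8,9,10,12,13} — state 1 in

Answer: ACCEPT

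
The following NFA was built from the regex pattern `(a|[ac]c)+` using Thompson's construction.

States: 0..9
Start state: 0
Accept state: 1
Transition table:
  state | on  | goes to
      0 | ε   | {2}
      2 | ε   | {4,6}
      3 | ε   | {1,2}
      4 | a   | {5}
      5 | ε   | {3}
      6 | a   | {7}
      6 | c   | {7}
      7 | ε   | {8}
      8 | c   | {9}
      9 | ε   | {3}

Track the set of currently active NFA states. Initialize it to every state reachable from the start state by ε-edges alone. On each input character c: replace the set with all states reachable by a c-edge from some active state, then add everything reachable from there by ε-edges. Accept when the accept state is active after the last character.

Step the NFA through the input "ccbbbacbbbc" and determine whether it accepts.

start: ε-closure({0}) = {0,2,4,6}
'c' @ 1: {7,8}
'c' @ 2: {1,2,3,4,6,9}  ✓accept
'b' @ 3: {}  — no active states
rest 'bbacbbbc' ignored (set empty)
end set {} — state 1 not in

Answer: REJECT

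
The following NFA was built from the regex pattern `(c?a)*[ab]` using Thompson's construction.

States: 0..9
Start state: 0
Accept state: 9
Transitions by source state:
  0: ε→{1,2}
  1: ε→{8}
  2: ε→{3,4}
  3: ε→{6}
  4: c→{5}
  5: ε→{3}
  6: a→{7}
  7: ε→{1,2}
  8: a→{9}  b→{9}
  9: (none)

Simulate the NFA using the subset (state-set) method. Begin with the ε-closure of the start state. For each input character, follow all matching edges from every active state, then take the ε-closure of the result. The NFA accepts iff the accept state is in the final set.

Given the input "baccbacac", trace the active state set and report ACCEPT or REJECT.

initial (ε-close {0}): {0,1,2,3,4,6,8}
'b' @ 1: {9}  (accept∈set)
'a' @ 2: {}  — no active states
rest 'ccbacac' ignored (set empty)
final: {}; accept 9 not in set

Answer: REJECT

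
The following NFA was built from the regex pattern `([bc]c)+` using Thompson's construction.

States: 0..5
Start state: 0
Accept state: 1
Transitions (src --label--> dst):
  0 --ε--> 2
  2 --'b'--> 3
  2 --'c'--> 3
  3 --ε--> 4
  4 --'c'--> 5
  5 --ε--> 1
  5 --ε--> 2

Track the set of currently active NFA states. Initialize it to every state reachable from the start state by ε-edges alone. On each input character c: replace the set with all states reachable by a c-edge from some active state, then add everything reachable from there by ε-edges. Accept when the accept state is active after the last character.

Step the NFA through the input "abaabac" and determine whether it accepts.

S₀ = ε-closure({0}) = {0,2}
'a' @ 1: {}  — no active states
rest 'baabac' ignored (set empty)
end set {} — state 1 not in

Answer: REJECT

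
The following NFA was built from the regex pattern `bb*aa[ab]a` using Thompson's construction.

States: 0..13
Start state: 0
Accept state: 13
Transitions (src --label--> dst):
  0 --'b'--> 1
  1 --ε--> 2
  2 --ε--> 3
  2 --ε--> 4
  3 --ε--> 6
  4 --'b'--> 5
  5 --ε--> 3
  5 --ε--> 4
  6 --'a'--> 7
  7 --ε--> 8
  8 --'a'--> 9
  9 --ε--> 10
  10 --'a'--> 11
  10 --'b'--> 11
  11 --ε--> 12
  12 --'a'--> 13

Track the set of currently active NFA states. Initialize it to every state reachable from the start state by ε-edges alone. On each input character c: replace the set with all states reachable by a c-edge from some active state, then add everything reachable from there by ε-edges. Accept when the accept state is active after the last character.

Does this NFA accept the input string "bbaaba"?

Answer: ACCEPT

Trace:
start: ε-closure({0}) = {0}
'b' @ 1: {1,2,3,4,6}
'b' @ 2: {3,4,5,6}
'a' @ 3: {7,8}
'a' @ 4: {9,10}
'b' @ 5: {11,12}
'a' @ 6: {13}  [accepting]
after full input: {13}  (accept=13 in)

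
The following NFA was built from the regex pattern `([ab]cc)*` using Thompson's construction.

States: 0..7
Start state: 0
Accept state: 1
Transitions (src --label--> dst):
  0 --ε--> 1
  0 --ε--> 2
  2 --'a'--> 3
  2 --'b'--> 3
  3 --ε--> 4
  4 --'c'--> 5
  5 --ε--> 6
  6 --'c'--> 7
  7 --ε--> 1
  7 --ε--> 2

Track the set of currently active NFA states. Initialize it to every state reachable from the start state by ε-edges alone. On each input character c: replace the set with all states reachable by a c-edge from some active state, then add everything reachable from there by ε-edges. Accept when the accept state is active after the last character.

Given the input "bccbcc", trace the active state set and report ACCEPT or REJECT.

S₀ = ε-closure({0}) = {0,1,2}
'b' @ 1: {3,4}
'c' @ 2: {5,6}
'c' @ 3: {1,2,7}  ✓accept
'b' @ 4: {3,4}
'c' @ 5: {5,6}
'c' @ 6: {1,2,7}  ✓accept
end set {1,2,7} — state 1 in

Answer: ACCEPT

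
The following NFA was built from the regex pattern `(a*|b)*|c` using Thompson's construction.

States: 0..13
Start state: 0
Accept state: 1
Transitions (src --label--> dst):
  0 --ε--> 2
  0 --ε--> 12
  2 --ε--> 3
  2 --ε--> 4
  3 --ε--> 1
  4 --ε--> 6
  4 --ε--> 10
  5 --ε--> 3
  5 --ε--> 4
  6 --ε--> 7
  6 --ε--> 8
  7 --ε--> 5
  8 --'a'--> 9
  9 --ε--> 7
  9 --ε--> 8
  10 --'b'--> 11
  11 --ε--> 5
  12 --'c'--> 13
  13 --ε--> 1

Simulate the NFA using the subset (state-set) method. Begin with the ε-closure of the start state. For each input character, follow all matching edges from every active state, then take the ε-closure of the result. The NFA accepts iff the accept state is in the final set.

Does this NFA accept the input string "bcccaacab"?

Answer: REJECT

Steps:
S₀ = ε-closure({0}) = {0,1,2,3,4,5,6,7,8,10,12}
'b' @ 1: {1,3,4,5,6,7,8,10,11}  ✓accept
'c' @ 2: {}  — dead — no transitions
rest 'ccaacab' ignored (set empty)
end set {} — state 1 not in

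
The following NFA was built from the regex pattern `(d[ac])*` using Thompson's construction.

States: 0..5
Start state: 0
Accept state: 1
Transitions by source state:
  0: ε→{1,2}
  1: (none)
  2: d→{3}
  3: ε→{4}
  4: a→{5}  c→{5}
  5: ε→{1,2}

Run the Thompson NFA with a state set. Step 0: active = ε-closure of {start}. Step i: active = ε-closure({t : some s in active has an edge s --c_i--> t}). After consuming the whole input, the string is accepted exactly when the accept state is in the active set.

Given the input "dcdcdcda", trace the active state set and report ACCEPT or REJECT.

S₀ = ε-closure({0}) = {0,1,2}
'd' @ 1: {3,4}
'c' @ 2: {1,2,5}  ✓accept
'd' @ 3: {3,4}
'c' @ 4: {1,2,5}  ✓accept
'd' @ 5: {3,4}
'c' @ 6: {1,2,5}  ✓accept
'd' @ 7: {3,4}
'a' @ 8: {1,2,5}  ✓accept
after full input: {1,2,5}  (accept=1 in)

Answer: ACCEPT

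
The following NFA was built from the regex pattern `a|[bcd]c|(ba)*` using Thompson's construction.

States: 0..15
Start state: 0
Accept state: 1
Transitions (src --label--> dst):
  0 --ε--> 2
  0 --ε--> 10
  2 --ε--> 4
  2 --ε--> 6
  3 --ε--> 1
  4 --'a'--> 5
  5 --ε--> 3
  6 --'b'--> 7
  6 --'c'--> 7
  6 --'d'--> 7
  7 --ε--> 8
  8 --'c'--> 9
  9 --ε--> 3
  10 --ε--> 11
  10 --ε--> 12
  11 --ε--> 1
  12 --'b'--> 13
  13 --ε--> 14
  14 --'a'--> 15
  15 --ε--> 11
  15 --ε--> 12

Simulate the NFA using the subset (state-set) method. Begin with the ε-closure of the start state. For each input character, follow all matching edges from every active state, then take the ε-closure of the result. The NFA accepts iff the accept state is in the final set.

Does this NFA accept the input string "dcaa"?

initial (ε-close {0}): {0,1,2,4,6,10,11,12}
'd' @ 1: {7,8}
'c' @ 2: {1,3,9}  (accept∈set)
'a' @ 3: {}  — dead — no transitions
rest 'a' ignored (set empty)
end set {} — state 1 not in

Answer: REJECT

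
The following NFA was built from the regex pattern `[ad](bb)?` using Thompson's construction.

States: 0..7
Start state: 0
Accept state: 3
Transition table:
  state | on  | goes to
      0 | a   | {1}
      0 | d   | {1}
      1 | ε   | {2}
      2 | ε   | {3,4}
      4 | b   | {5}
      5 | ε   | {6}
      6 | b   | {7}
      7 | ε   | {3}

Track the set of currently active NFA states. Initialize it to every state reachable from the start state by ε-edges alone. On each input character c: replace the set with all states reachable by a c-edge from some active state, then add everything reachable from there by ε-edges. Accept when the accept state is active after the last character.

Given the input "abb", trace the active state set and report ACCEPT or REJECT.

initial (ε-close {0}): {0}
'a' @ 1: {1,2,3,4}  [accepting]
'b' @ 2: {5,6}
'b' @ 3: {3,7}  [accepting]
after full input: {3,7}  (accept=3 in)

Answer: ACCEPT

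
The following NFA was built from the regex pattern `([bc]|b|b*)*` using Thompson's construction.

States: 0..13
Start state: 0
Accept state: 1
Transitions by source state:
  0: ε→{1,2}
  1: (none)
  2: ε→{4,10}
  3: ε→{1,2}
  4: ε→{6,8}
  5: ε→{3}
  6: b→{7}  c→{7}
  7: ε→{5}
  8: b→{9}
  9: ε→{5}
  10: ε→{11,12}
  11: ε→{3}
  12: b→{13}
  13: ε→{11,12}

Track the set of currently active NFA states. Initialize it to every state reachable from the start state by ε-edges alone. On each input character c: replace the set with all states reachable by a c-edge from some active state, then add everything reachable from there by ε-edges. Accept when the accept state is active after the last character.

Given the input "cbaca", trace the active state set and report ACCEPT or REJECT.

Answer: REJECT

Steps:
start: ε-closure({0}) = {0,1,2,3,4,6,8,10,11,12}
'c' @ 1: {1,2,3,4,5,6,7,8,10,11,12}  ✓accept
'b' @ 2: {1,2,3,4,5,6,7,8,9,10,11,12,13}  ✓accept
'a' @ 3: {}  — dead — no transitions
rest 'ca' ignored (set empty)
end set {} — state 1 not in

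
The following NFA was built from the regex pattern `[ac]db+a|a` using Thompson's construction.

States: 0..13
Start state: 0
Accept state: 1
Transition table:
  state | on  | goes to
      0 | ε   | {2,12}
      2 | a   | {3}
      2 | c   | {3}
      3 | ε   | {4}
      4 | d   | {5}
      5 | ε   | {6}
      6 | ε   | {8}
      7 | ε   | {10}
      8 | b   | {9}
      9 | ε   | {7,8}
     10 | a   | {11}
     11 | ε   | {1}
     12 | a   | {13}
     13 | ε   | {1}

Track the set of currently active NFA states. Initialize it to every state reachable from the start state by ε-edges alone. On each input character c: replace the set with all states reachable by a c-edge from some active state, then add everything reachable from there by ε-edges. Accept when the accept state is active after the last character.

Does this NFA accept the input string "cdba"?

Answer: ACCEPT

Derivation:
initial (ε-close {0}): {0,2,12}
'c' @ 1: {3,4}
'd' @ 2: {5,6,8}
'b' @ 3: {7,8,9,10}
'a' @ 4: {1,11}  [accepting]
after full input: {1,11}  (accept=1 in)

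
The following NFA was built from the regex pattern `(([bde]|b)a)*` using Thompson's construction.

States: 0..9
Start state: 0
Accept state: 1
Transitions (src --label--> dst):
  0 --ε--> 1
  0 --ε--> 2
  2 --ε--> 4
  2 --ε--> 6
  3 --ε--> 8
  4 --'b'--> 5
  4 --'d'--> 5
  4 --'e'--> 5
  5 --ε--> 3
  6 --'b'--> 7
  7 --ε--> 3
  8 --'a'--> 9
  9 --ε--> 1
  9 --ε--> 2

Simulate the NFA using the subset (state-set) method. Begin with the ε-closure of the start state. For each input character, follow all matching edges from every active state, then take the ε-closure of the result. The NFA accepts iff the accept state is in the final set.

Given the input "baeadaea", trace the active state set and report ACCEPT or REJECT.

Answer: ACCEPT

Steps:
start: ε-closure({0}) = {0,1,2,4,6}
'b' @ 1: {3,5,7,8}
'a' @ 2: {1,2,4,6,9}  [accepting]
'e' @ 3: {3,5,8}
'a' @ 4: {1,2,4,6,9}  [accepting]
'd' @ 5: {3,5,8}
'a' @ 6: {1,2,4,6,9}  [accepting]
'e' @ 7: {3,5,8}
'a' @ 8: {1,2,4,6,9}  [accepting]
after full input: {1,2,4,6,9}  (accept=1 in)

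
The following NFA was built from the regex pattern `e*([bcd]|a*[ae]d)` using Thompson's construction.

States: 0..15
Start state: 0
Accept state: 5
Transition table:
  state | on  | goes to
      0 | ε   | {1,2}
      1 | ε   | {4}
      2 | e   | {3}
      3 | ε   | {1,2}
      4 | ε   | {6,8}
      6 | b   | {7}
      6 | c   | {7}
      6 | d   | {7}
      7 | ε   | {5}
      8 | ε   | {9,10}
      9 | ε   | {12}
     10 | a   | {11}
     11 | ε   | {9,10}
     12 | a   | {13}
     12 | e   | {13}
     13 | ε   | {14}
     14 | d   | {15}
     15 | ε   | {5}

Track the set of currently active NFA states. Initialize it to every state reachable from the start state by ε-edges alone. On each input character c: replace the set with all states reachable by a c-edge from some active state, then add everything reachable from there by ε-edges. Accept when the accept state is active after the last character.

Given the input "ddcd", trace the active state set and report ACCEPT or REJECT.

Answer: REJECT

Trace:
initial (ε-close {0}): {0,1,2,4,6,8,9,10,12}
'd' @ 1: {5,7}  ✓accept
'd' @ 2: {}  — dead — no transitions
rest 'cd' ignored (set empty)
after full input: {}  (accept=5 not in)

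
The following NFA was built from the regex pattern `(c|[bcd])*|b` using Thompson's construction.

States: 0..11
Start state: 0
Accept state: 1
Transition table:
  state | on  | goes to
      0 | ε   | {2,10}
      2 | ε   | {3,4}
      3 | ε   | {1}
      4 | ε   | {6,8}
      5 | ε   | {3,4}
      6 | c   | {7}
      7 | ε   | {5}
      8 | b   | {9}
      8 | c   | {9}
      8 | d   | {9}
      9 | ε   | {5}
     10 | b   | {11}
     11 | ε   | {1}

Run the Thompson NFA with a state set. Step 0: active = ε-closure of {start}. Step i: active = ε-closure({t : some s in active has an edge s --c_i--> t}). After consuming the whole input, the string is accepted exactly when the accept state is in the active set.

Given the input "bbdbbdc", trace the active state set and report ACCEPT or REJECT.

initial (ε-close {0}): {0,1,2,3,4,6,8,10}
'b' @ 1: {1,3,4,5,6,8,9,11}  ✓accept
'b' @ 2: {1,3,4,5,6,8,9}  ✓accept
'd' @ 3: {1,3,4,5,6,8,9}  ✓accept
'b' @ 4: {1,3,4,5,6,8,9}  ✓accept
'b' @ 5: {1,3,4,5,6,8,9}  ✓accept
'd' @ 6: {1,3,4,5,6,8,9}  ✓accept
'c' @ 7: {1,3,4,5,6,7,8,9}  ✓accept
after full input: {1,3,4,5,6,7,8,9}  (accept=1 in)

Answer: ACCEPT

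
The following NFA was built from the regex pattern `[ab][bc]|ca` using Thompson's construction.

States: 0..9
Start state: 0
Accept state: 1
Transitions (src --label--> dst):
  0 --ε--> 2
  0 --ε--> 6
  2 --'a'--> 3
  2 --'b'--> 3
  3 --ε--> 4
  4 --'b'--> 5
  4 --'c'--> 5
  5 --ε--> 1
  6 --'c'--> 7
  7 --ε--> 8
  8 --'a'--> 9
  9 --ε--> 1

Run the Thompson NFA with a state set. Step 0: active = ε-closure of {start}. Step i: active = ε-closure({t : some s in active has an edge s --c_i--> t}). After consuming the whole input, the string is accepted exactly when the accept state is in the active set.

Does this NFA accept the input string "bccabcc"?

Answer: REJECT

Steps:
initial (ε-close {0}): {0,2,6}
'b' @ 1: {3,4}
'c' @ 2: {1,5}  (accept∈set)
'c' @ 3: {}  — dead — no transitions
rest 'abcc' ignored (set empty)
end set {} — state 1 not in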